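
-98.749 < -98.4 True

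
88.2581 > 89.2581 False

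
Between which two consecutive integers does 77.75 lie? 77 and 78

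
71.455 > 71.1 True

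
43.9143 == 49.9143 False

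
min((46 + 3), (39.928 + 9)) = 48.928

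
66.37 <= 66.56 True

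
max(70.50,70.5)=70.5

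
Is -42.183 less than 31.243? Yes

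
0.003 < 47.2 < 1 False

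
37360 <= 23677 False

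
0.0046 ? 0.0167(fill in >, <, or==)<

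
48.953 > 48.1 True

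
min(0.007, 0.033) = 0.007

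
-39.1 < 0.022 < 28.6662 True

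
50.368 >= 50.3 True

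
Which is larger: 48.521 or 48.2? 48.521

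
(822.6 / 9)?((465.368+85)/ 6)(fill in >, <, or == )<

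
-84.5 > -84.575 True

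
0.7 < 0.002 False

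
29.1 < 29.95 True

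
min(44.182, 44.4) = 44.182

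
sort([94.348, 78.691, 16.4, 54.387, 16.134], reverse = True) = [94.348, 78.691, 54.387, 16.4, 16.134]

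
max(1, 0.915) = 1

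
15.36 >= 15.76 False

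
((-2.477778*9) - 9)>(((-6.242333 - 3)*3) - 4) True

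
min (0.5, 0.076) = 0.076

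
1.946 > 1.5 True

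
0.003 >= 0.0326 False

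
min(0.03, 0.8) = 0.03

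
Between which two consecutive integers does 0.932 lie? 0 and 1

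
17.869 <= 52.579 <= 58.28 True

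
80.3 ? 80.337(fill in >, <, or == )<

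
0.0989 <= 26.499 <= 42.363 True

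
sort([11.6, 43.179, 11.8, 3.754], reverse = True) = [43.179, 11.8, 11.6, 3.754]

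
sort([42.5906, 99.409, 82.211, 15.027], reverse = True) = [99.409, 82.211, 42.5906, 15.027]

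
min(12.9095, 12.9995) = 12.9095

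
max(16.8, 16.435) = 16.8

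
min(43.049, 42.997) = 42.997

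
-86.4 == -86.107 False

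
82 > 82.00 False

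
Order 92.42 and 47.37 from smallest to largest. 47.37, 92.42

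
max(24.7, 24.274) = 24.7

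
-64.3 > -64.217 False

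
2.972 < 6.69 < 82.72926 True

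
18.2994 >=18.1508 True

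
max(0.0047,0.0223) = 0.0223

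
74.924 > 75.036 False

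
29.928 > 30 False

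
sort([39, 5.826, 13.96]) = [5.826, 13.96, 39]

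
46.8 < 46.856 True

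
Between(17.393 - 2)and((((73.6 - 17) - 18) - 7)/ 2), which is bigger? ((((73.6 - 17) - 18) - 7)/ 2)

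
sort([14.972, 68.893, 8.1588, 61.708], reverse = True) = [68.893, 61.708, 14.972, 8.1588]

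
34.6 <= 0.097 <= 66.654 False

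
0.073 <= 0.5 True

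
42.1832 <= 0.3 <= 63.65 False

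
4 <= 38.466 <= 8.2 False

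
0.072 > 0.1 False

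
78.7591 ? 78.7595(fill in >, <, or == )<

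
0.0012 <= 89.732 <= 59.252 False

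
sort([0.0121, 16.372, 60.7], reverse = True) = [60.7, 16.372, 0.0121]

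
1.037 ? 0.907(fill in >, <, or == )>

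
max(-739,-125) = -125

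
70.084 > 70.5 False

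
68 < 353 True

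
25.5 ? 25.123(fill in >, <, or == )>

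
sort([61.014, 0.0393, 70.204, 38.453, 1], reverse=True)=[70.204, 61.014, 38.453, 1, 0.0393]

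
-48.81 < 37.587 True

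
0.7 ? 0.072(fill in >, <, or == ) >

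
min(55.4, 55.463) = 55.4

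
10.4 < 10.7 True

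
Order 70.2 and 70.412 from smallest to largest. 70.2,70.412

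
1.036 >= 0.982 True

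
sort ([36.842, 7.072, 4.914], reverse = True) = [36.842, 7.072, 4.914]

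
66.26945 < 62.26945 False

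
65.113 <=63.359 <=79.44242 False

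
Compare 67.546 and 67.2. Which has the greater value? 67.546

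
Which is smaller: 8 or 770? 8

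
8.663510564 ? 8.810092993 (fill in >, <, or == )<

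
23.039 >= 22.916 True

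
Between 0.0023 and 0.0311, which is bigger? 0.0311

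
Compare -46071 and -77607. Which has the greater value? -46071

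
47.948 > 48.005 False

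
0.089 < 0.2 True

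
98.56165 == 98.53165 False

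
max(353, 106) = 353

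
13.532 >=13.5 True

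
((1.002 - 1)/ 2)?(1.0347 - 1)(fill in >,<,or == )<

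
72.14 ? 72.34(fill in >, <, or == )<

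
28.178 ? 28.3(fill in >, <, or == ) <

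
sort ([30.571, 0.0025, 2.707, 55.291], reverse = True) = [55.291, 30.571, 2.707, 0.0025]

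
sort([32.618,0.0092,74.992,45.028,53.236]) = [0.0092,32.618,45.028,53.236,74.992]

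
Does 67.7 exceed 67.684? Yes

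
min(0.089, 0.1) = 0.089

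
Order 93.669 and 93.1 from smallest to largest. 93.1, 93.669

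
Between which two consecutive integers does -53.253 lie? -54 and -53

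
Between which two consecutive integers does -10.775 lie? -11 and -10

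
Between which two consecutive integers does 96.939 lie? 96 and 97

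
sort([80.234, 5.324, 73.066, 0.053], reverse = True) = [80.234, 73.066, 5.324, 0.053]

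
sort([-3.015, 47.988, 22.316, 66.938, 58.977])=[-3.015, 22.316, 47.988, 58.977, 66.938]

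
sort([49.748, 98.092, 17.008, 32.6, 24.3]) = [17.008, 24.3, 32.6, 49.748, 98.092]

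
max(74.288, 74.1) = 74.288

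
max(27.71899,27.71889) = 27.71899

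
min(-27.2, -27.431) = -27.431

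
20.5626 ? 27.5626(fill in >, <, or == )<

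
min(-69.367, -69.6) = -69.6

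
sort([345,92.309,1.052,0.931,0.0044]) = [0.0044,0.931,1.052,92.309,345]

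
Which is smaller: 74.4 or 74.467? 74.4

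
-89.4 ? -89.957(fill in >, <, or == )>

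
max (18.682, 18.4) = 18.682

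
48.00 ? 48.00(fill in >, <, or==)==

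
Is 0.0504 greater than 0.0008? Yes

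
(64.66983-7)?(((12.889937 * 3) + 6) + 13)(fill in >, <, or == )>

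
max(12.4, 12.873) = 12.873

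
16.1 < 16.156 True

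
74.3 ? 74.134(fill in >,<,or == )>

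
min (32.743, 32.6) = 32.6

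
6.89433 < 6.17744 False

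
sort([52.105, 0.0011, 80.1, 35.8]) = [0.0011, 35.8, 52.105, 80.1]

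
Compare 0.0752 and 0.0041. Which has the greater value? 0.0752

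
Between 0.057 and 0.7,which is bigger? 0.7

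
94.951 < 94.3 False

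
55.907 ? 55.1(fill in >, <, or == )>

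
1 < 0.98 False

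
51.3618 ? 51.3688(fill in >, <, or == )<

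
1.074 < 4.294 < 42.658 True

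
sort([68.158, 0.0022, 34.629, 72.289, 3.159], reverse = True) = [72.289, 68.158, 34.629, 3.159, 0.0022]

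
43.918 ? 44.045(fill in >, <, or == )<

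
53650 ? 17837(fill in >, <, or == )>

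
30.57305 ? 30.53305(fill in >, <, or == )>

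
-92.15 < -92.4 False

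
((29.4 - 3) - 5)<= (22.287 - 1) False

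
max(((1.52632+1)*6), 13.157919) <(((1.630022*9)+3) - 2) True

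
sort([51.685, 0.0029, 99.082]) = [0.0029, 51.685, 99.082]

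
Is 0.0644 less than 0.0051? No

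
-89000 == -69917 False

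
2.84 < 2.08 False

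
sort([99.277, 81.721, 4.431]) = [4.431, 81.721, 99.277]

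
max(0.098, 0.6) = 0.6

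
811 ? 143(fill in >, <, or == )>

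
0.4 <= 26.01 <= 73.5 True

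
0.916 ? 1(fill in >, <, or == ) <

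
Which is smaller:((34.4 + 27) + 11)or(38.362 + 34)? (38.362 + 34)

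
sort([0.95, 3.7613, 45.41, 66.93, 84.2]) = [0.95, 3.7613, 45.41, 66.93, 84.2]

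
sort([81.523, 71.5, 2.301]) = [2.301, 71.5, 81.523]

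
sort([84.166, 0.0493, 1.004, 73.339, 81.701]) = [0.0493, 1.004, 73.339, 81.701, 84.166]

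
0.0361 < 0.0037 False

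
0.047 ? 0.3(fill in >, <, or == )<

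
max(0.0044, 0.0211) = 0.0211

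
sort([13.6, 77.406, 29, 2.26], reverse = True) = [77.406, 29, 13.6, 2.26]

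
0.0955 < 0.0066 False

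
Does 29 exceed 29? No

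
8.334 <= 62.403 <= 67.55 True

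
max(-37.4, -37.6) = -37.4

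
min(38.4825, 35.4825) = 35.4825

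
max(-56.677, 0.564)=0.564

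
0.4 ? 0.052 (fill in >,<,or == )>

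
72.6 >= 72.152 True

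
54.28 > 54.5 False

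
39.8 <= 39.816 True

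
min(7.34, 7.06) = 7.06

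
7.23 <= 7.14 False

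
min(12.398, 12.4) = 12.398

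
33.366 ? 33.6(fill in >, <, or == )<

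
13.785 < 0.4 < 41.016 False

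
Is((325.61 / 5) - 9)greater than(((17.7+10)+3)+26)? No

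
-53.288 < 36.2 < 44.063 True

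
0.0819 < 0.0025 False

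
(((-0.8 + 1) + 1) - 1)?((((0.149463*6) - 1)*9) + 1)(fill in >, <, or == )>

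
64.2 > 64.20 False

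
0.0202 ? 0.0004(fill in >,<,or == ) >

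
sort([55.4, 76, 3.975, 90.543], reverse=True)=[90.543, 76, 55.4, 3.975]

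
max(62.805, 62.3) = 62.805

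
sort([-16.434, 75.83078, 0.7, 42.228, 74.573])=[-16.434, 0.7, 42.228, 74.573, 75.83078]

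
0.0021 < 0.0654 True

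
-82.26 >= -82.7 True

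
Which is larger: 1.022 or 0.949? 1.022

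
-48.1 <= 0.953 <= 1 True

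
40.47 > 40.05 True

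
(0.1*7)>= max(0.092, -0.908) True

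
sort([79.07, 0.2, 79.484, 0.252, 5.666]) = [0.2, 0.252, 5.666, 79.07, 79.484]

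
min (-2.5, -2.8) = -2.8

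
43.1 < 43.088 False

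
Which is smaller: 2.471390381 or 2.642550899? 2.471390381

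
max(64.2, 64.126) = 64.2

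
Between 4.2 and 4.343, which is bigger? 4.343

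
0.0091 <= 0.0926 True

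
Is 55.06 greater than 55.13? No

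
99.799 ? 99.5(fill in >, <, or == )>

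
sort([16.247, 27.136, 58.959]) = [16.247, 27.136, 58.959]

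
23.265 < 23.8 True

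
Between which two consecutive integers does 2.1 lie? 2 and 3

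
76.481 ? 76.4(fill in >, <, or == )>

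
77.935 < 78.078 True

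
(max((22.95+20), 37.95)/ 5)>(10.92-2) False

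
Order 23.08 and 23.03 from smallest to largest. 23.03, 23.08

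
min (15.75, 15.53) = 15.53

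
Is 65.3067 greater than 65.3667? No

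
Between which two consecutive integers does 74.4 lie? 74 and 75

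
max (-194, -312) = -194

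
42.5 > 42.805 False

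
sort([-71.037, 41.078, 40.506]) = [-71.037, 40.506, 41.078]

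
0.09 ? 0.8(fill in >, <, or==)<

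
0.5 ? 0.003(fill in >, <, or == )>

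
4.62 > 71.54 False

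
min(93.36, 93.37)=93.36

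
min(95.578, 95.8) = 95.578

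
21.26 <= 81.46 True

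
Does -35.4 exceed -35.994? Yes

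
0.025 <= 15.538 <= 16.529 True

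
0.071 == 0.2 False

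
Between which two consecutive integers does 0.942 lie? 0 and 1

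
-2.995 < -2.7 True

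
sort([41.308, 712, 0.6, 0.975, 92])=[0.6, 0.975, 41.308, 92, 712]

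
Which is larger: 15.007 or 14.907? 15.007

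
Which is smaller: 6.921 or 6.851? 6.851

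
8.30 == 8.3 True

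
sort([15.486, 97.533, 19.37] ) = [15.486, 19.37, 97.533]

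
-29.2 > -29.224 True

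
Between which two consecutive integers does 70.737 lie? 70 and 71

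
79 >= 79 True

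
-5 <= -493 False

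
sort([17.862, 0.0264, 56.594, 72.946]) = [0.0264, 17.862, 56.594, 72.946]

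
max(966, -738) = 966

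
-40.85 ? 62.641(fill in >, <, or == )<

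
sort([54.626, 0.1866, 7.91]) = [0.1866, 7.91, 54.626]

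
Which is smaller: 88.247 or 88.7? 88.247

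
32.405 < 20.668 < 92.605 False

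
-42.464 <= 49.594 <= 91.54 True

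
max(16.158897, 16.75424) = 16.75424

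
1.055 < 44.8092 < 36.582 False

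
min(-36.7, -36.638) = -36.7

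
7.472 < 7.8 True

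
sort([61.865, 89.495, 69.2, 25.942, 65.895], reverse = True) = [89.495, 69.2, 65.895, 61.865, 25.942]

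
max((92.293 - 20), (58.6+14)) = 72.6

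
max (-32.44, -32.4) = -32.4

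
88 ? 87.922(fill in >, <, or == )>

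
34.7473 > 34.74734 False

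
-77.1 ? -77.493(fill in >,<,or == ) >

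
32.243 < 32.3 True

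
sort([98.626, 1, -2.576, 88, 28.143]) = [-2.576, 1, 28.143, 88, 98.626]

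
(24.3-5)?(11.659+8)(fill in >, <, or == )<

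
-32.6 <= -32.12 True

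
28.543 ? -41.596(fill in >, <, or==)>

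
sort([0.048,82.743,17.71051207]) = [0.048,17.71051207,82.743]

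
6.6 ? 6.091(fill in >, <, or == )>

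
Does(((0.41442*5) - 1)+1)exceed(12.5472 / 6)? No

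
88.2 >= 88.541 False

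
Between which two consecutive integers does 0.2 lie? 0 and 1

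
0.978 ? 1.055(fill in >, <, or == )<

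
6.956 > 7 False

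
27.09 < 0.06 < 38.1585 False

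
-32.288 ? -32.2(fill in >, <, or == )<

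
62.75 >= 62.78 False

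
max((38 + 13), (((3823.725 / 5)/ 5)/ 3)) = 51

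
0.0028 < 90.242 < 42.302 False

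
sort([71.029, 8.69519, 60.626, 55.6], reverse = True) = [71.029, 60.626, 55.6, 8.69519]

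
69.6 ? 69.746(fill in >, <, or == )<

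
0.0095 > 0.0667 False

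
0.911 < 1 True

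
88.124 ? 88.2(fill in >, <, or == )<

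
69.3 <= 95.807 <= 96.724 True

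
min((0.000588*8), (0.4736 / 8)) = 0.004704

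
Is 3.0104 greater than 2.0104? Yes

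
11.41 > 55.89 False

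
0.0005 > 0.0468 False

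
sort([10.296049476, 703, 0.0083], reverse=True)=[703, 10.296049476, 0.0083]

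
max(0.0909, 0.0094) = 0.0909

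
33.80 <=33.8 True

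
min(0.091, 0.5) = 0.091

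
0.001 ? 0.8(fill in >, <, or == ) <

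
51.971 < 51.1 False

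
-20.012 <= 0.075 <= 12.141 True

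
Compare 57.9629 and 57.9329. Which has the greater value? 57.9629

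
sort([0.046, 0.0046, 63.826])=[0.0046, 0.046, 63.826]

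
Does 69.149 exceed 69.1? Yes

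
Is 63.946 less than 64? Yes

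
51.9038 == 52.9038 False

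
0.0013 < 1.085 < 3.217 True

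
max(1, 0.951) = 1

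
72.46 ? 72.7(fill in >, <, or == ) <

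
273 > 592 False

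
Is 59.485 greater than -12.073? Yes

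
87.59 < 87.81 True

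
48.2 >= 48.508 False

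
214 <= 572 True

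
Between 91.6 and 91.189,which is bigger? 91.6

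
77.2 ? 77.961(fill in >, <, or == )<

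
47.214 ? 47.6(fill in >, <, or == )<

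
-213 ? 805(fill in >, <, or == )<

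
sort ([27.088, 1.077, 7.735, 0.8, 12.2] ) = [0.8, 1.077, 7.735, 12.2, 27.088]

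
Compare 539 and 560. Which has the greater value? 560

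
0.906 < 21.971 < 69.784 True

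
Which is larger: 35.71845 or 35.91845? 35.91845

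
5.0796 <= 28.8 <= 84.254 True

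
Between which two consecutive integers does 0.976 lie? 0 and 1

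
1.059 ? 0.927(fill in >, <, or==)>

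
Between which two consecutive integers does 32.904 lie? 32 and 33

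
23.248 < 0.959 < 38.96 False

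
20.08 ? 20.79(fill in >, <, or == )<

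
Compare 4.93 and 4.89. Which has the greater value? 4.93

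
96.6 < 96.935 True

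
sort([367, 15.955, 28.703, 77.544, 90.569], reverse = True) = [367, 90.569, 77.544, 28.703, 15.955]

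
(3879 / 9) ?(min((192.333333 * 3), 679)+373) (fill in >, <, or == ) <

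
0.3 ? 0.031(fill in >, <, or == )>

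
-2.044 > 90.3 False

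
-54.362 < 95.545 True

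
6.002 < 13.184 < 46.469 True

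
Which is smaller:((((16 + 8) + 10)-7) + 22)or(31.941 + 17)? (31.941 + 17)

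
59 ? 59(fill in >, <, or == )==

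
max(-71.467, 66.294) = 66.294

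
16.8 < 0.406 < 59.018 False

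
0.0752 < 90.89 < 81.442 False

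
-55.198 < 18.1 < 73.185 True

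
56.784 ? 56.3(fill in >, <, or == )>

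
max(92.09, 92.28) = 92.28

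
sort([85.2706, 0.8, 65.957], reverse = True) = [85.2706, 65.957, 0.8]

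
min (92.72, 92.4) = 92.4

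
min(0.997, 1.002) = 0.997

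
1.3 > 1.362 False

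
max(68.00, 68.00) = 68.00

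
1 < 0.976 False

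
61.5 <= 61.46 False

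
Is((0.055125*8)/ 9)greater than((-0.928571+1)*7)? No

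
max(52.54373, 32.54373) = 52.54373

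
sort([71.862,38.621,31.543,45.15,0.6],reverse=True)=[71.862,45.15,38.621,31.543,0.6]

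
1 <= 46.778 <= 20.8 False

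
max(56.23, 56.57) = 56.57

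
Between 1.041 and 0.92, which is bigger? 1.041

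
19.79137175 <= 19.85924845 True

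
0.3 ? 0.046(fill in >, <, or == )>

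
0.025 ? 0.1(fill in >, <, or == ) <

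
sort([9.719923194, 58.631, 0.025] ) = [0.025, 9.719923194, 58.631]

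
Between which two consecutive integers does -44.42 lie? -45 and -44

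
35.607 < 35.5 False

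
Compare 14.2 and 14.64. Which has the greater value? 14.64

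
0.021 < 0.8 True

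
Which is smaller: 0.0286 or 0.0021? 0.0021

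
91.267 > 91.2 True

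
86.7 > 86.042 True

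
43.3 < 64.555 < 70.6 True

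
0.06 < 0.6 True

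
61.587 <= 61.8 True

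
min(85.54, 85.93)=85.54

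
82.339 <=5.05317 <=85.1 False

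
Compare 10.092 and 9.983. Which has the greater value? 10.092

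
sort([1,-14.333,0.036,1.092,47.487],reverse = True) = [47.487,1.092,1,0.036,-14.333]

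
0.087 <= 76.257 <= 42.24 False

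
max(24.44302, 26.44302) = 26.44302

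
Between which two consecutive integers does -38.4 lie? -39 and -38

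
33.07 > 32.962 True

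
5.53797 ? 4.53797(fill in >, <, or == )>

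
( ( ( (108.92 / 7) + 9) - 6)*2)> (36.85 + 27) False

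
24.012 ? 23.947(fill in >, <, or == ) >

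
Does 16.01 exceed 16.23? No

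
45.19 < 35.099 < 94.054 False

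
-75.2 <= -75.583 False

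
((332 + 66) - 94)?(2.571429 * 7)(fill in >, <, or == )>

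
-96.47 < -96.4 True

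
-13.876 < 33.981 True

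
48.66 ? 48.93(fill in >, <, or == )<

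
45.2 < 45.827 True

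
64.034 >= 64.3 False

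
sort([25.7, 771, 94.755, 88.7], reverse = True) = [771, 94.755, 88.7, 25.7]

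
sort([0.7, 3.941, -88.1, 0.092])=[-88.1, 0.092, 0.7, 3.941]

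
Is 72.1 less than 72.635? Yes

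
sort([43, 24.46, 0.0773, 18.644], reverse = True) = [43, 24.46, 18.644, 0.0773]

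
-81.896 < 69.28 True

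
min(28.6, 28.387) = 28.387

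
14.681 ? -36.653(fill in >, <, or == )>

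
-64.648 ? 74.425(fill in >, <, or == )<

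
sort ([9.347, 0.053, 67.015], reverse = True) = [67.015, 9.347, 0.053]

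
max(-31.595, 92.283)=92.283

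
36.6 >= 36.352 True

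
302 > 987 False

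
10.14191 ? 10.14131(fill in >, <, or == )>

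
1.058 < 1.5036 True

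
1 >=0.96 True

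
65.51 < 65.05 False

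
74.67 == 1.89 False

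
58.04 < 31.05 False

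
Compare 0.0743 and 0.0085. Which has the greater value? 0.0743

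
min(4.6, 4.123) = 4.123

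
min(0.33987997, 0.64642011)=0.33987997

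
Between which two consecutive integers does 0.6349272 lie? 0 and 1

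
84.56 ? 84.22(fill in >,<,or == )>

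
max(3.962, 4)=4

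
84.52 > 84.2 True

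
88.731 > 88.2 True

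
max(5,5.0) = 5.0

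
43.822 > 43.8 True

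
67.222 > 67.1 True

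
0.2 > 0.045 True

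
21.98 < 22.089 True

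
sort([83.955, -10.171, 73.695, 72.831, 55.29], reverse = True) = [83.955, 73.695, 72.831, 55.29, -10.171]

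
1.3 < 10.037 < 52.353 True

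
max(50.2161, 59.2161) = 59.2161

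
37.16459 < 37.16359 False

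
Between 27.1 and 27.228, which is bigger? 27.228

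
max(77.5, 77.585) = 77.585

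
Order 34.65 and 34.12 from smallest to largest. 34.12, 34.65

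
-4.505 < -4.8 False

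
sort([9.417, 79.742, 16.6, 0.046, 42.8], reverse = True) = [79.742, 42.8, 16.6, 9.417, 0.046]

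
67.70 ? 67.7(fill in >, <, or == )==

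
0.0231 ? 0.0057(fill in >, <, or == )>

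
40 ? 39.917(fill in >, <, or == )>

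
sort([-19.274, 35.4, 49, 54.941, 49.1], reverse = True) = [54.941, 49.1, 49, 35.4, -19.274]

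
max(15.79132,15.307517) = 15.79132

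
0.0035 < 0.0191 True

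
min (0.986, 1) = 0.986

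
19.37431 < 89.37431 True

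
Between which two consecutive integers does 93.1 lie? 93 and 94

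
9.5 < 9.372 False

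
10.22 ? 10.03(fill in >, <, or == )>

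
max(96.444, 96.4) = 96.444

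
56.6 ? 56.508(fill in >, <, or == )>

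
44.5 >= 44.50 True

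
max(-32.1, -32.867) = -32.1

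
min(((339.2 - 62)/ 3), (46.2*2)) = 92.4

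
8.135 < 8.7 True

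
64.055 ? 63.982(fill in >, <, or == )>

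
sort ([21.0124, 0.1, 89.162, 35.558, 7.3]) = [0.1, 7.3, 21.0124, 35.558, 89.162]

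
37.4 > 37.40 False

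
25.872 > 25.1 True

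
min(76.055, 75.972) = 75.972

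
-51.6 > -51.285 False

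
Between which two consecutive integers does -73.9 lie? -74 and -73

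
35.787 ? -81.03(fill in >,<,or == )>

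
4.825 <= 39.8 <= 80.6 True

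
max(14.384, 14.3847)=14.3847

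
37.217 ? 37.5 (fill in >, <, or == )<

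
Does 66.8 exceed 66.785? Yes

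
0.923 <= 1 True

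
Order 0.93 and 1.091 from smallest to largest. 0.93, 1.091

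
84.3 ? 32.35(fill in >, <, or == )>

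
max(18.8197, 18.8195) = 18.8197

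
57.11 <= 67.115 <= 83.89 True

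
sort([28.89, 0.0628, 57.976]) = [0.0628, 28.89, 57.976]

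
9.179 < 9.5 True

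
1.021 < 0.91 False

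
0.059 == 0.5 False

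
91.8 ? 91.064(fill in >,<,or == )>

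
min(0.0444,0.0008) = 0.0008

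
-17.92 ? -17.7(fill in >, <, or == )<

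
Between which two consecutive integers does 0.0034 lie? 0 and 1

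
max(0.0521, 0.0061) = 0.0521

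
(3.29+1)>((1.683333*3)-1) True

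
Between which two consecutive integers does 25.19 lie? 25 and 26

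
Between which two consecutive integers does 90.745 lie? 90 and 91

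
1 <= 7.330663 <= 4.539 False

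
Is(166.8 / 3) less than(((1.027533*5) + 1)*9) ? No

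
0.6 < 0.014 False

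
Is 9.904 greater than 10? No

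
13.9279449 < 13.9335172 True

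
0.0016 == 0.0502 False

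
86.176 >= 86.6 False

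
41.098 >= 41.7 False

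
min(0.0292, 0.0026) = 0.0026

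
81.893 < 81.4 False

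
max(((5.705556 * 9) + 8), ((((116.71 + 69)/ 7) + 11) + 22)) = 59.53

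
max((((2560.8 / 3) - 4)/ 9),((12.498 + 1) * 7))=94.486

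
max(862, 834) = 862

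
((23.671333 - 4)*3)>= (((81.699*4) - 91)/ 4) True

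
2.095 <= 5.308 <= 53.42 True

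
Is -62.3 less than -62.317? No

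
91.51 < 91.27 False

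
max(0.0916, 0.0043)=0.0916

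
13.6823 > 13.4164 True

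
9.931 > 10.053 False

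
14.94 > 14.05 True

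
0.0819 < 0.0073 False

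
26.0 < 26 False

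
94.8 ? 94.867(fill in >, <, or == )<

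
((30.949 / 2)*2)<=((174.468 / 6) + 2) True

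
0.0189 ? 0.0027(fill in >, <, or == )>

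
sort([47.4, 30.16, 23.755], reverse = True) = [47.4, 30.16, 23.755]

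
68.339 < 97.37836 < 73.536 False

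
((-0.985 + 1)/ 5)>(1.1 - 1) False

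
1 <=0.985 False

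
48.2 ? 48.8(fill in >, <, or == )<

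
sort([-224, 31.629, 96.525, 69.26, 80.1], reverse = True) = [96.525, 80.1, 69.26, 31.629, -224]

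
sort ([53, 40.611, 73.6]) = [40.611, 53, 73.6]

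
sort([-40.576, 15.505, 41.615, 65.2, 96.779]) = [-40.576, 15.505, 41.615, 65.2, 96.779]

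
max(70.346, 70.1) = 70.346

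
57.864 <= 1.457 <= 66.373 False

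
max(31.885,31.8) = 31.885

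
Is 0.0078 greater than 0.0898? No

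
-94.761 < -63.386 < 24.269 True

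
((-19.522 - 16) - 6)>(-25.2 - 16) False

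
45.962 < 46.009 True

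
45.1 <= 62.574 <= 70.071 True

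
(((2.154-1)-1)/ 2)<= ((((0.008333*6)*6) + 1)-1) True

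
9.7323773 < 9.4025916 False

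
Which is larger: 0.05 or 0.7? 0.7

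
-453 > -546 True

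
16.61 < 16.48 False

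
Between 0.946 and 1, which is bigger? 1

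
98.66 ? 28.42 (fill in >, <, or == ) >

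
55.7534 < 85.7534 True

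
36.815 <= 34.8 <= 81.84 False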